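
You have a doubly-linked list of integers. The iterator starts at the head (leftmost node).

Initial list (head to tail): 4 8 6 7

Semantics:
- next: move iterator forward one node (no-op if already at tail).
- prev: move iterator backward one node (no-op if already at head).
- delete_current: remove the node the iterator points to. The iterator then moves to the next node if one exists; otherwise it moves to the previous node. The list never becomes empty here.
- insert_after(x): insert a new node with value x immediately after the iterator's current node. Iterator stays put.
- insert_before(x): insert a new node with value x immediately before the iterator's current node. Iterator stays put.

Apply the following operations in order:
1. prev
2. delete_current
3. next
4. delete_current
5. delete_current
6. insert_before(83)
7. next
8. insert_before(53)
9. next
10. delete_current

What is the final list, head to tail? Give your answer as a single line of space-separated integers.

After 1 (prev): list=[4, 8, 6, 7] cursor@4
After 2 (delete_current): list=[8, 6, 7] cursor@8
After 3 (next): list=[8, 6, 7] cursor@6
After 4 (delete_current): list=[8, 7] cursor@7
After 5 (delete_current): list=[8] cursor@8
After 6 (insert_before(83)): list=[83, 8] cursor@8
After 7 (next): list=[83, 8] cursor@8
After 8 (insert_before(53)): list=[83, 53, 8] cursor@8
After 9 (next): list=[83, 53, 8] cursor@8
After 10 (delete_current): list=[83, 53] cursor@53

Answer: 83 53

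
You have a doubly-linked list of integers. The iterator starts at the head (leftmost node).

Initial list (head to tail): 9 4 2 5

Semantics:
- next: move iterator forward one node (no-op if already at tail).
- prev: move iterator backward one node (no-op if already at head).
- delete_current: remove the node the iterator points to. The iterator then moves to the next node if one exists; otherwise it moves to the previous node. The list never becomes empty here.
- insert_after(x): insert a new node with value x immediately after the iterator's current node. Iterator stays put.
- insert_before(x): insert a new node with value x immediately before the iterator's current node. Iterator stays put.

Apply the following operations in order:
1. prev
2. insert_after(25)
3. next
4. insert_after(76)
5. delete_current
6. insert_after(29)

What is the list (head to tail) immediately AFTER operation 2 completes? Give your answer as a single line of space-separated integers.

Answer: 9 25 4 2 5

Derivation:
After 1 (prev): list=[9, 4, 2, 5] cursor@9
After 2 (insert_after(25)): list=[9, 25, 4, 2, 5] cursor@9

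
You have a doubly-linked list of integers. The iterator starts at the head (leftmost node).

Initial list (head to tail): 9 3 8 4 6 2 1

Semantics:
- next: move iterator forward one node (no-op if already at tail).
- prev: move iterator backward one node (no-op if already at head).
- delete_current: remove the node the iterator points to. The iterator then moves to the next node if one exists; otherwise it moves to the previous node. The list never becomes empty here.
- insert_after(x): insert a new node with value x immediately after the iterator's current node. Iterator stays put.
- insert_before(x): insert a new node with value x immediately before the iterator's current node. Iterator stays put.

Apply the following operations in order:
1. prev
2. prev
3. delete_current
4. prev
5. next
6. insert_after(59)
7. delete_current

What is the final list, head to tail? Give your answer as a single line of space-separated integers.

Answer: 3 59 4 6 2 1

Derivation:
After 1 (prev): list=[9, 3, 8, 4, 6, 2, 1] cursor@9
After 2 (prev): list=[9, 3, 8, 4, 6, 2, 1] cursor@9
After 3 (delete_current): list=[3, 8, 4, 6, 2, 1] cursor@3
After 4 (prev): list=[3, 8, 4, 6, 2, 1] cursor@3
After 5 (next): list=[3, 8, 4, 6, 2, 1] cursor@8
After 6 (insert_after(59)): list=[3, 8, 59, 4, 6, 2, 1] cursor@8
After 7 (delete_current): list=[3, 59, 4, 6, 2, 1] cursor@59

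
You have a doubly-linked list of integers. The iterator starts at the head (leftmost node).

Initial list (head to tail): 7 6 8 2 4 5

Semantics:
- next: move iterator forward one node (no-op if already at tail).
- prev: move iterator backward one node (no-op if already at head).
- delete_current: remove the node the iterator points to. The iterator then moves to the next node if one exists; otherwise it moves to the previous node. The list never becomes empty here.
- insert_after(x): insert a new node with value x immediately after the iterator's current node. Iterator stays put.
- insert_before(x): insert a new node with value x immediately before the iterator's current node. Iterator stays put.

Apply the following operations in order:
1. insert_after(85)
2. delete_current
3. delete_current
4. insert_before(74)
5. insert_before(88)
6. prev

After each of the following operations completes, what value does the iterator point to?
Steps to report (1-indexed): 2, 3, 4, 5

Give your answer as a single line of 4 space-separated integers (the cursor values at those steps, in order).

Answer: 85 6 6 6

Derivation:
After 1 (insert_after(85)): list=[7, 85, 6, 8, 2, 4, 5] cursor@7
After 2 (delete_current): list=[85, 6, 8, 2, 4, 5] cursor@85
After 3 (delete_current): list=[6, 8, 2, 4, 5] cursor@6
After 4 (insert_before(74)): list=[74, 6, 8, 2, 4, 5] cursor@6
After 5 (insert_before(88)): list=[74, 88, 6, 8, 2, 4, 5] cursor@6
After 6 (prev): list=[74, 88, 6, 8, 2, 4, 5] cursor@88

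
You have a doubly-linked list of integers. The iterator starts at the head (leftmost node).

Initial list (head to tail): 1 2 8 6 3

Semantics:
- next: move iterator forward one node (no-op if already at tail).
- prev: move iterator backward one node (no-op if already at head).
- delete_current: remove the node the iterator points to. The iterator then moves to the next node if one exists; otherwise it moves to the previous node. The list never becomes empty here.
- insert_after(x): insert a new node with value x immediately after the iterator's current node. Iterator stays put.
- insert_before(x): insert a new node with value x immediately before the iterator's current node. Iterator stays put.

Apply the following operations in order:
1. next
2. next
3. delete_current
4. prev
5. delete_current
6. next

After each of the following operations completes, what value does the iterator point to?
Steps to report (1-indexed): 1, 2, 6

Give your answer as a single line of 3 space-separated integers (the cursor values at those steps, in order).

After 1 (next): list=[1, 2, 8, 6, 3] cursor@2
After 2 (next): list=[1, 2, 8, 6, 3] cursor@8
After 3 (delete_current): list=[1, 2, 6, 3] cursor@6
After 4 (prev): list=[1, 2, 6, 3] cursor@2
After 5 (delete_current): list=[1, 6, 3] cursor@6
After 6 (next): list=[1, 6, 3] cursor@3

Answer: 2 8 3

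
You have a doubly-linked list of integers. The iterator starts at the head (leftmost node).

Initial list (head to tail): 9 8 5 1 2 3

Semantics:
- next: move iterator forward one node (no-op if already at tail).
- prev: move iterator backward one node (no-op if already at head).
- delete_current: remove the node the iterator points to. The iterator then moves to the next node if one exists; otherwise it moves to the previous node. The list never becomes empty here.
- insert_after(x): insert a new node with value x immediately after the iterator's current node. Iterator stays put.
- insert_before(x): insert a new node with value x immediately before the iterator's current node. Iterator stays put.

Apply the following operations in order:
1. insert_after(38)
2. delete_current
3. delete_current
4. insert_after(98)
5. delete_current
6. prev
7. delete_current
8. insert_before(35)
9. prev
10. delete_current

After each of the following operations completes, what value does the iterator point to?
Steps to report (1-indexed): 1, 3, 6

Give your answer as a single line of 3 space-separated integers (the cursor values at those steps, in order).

After 1 (insert_after(38)): list=[9, 38, 8, 5, 1, 2, 3] cursor@9
After 2 (delete_current): list=[38, 8, 5, 1, 2, 3] cursor@38
After 3 (delete_current): list=[8, 5, 1, 2, 3] cursor@8
After 4 (insert_after(98)): list=[8, 98, 5, 1, 2, 3] cursor@8
After 5 (delete_current): list=[98, 5, 1, 2, 3] cursor@98
After 6 (prev): list=[98, 5, 1, 2, 3] cursor@98
After 7 (delete_current): list=[5, 1, 2, 3] cursor@5
After 8 (insert_before(35)): list=[35, 5, 1, 2, 3] cursor@5
After 9 (prev): list=[35, 5, 1, 2, 3] cursor@35
After 10 (delete_current): list=[5, 1, 2, 3] cursor@5

Answer: 9 8 98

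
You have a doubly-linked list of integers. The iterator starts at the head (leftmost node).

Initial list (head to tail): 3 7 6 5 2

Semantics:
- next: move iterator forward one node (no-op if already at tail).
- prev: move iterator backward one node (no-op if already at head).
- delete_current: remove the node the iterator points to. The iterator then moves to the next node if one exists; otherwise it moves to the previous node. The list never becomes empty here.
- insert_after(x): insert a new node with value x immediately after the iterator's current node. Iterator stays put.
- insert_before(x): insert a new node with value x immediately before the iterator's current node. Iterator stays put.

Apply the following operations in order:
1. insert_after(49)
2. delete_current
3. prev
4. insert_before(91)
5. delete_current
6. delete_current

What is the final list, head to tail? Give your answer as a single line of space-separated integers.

Answer: 91 6 5 2

Derivation:
After 1 (insert_after(49)): list=[3, 49, 7, 6, 5, 2] cursor@3
After 2 (delete_current): list=[49, 7, 6, 5, 2] cursor@49
After 3 (prev): list=[49, 7, 6, 5, 2] cursor@49
After 4 (insert_before(91)): list=[91, 49, 7, 6, 5, 2] cursor@49
After 5 (delete_current): list=[91, 7, 6, 5, 2] cursor@7
After 6 (delete_current): list=[91, 6, 5, 2] cursor@6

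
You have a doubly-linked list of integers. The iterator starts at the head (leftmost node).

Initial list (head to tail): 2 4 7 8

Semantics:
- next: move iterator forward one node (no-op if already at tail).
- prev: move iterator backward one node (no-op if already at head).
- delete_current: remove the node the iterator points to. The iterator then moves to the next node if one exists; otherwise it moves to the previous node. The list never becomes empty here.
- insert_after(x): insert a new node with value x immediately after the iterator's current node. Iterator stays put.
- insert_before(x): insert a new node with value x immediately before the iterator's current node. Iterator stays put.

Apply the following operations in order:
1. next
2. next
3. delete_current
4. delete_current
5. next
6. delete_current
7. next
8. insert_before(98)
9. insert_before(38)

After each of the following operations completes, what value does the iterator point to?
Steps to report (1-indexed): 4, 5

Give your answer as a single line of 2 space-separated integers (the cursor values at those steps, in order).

Answer: 4 4

Derivation:
After 1 (next): list=[2, 4, 7, 8] cursor@4
After 2 (next): list=[2, 4, 7, 8] cursor@7
After 3 (delete_current): list=[2, 4, 8] cursor@8
After 4 (delete_current): list=[2, 4] cursor@4
After 5 (next): list=[2, 4] cursor@4
After 6 (delete_current): list=[2] cursor@2
After 7 (next): list=[2] cursor@2
After 8 (insert_before(98)): list=[98, 2] cursor@2
After 9 (insert_before(38)): list=[98, 38, 2] cursor@2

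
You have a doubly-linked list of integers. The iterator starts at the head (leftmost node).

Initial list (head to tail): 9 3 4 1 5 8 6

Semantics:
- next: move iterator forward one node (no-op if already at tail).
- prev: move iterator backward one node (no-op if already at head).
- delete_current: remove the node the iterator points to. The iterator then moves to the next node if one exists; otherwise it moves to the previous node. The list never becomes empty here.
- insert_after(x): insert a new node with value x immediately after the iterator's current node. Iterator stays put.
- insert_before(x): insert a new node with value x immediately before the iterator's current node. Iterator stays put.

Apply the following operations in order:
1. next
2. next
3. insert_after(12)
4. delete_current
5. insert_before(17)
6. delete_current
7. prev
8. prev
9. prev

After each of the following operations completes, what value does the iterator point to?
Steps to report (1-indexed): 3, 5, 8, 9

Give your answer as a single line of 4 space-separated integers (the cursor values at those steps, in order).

Answer: 4 12 3 9

Derivation:
After 1 (next): list=[9, 3, 4, 1, 5, 8, 6] cursor@3
After 2 (next): list=[9, 3, 4, 1, 5, 8, 6] cursor@4
After 3 (insert_after(12)): list=[9, 3, 4, 12, 1, 5, 8, 6] cursor@4
After 4 (delete_current): list=[9, 3, 12, 1, 5, 8, 6] cursor@12
After 5 (insert_before(17)): list=[9, 3, 17, 12, 1, 5, 8, 6] cursor@12
After 6 (delete_current): list=[9, 3, 17, 1, 5, 8, 6] cursor@1
After 7 (prev): list=[9, 3, 17, 1, 5, 8, 6] cursor@17
After 8 (prev): list=[9, 3, 17, 1, 5, 8, 6] cursor@3
After 9 (prev): list=[9, 3, 17, 1, 5, 8, 6] cursor@9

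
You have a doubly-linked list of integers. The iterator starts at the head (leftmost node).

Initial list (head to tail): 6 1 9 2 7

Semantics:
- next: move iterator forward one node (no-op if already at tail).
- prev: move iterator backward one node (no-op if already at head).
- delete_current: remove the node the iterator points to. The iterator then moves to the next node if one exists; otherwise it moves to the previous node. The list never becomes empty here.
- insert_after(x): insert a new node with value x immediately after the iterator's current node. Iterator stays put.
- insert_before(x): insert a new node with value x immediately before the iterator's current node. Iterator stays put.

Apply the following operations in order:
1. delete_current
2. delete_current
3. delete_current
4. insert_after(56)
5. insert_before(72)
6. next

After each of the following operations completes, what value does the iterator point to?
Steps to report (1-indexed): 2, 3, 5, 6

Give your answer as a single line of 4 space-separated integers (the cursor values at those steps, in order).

After 1 (delete_current): list=[1, 9, 2, 7] cursor@1
After 2 (delete_current): list=[9, 2, 7] cursor@9
After 3 (delete_current): list=[2, 7] cursor@2
After 4 (insert_after(56)): list=[2, 56, 7] cursor@2
After 5 (insert_before(72)): list=[72, 2, 56, 7] cursor@2
After 6 (next): list=[72, 2, 56, 7] cursor@56

Answer: 9 2 2 56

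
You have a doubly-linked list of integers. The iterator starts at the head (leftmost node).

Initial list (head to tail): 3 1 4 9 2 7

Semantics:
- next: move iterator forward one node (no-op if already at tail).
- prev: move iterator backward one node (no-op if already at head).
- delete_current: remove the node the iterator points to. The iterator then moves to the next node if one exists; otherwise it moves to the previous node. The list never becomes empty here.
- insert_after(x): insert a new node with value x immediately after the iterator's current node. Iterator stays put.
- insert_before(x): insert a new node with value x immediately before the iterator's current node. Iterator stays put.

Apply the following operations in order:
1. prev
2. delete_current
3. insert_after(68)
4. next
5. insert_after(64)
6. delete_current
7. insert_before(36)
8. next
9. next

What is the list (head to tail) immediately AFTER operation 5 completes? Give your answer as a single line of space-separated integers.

Answer: 1 68 64 4 9 2 7

Derivation:
After 1 (prev): list=[3, 1, 4, 9, 2, 7] cursor@3
After 2 (delete_current): list=[1, 4, 9, 2, 7] cursor@1
After 3 (insert_after(68)): list=[1, 68, 4, 9, 2, 7] cursor@1
After 4 (next): list=[1, 68, 4, 9, 2, 7] cursor@68
After 5 (insert_after(64)): list=[1, 68, 64, 4, 9, 2, 7] cursor@68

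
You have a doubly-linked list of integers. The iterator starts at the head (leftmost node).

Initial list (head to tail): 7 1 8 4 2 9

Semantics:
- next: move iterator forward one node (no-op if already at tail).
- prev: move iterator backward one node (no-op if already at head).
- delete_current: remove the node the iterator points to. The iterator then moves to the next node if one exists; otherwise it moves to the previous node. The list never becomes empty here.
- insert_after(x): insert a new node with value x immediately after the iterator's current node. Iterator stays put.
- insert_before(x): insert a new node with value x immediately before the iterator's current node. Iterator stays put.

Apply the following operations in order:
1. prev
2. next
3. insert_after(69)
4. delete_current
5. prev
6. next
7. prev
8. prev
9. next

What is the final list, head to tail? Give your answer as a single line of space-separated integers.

After 1 (prev): list=[7, 1, 8, 4, 2, 9] cursor@7
After 2 (next): list=[7, 1, 8, 4, 2, 9] cursor@1
After 3 (insert_after(69)): list=[7, 1, 69, 8, 4, 2, 9] cursor@1
After 4 (delete_current): list=[7, 69, 8, 4, 2, 9] cursor@69
After 5 (prev): list=[7, 69, 8, 4, 2, 9] cursor@7
After 6 (next): list=[7, 69, 8, 4, 2, 9] cursor@69
After 7 (prev): list=[7, 69, 8, 4, 2, 9] cursor@7
After 8 (prev): list=[7, 69, 8, 4, 2, 9] cursor@7
After 9 (next): list=[7, 69, 8, 4, 2, 9] cursor@69

Answer: 7 69 8 4 2 9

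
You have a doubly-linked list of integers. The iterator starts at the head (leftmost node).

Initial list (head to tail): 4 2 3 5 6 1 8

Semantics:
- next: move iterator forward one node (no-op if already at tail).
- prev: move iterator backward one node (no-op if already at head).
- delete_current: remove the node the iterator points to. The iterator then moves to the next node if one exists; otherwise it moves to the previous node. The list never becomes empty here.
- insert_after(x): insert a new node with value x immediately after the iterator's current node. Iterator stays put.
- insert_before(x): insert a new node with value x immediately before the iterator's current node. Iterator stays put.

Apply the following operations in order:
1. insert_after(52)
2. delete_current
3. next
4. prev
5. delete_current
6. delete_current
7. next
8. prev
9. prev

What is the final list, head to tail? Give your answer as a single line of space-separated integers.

After 1 (insert_after(52)): list=[4, 52, 2, 3, 5, 6, 1, 8] cursor@4
After 2 (delete_current): list=[52, 2, 3, 5, 6, 1, 8] cursor@52
After 3 (next): list=[52, 2, 3, 5, 6, 1, 8] cursor@2
After 4 (prev): list=[52, 2, 3, 5, 6, 1, 8] cursor@52
After 5 (delete_current): list=[2, 3, 5, 6, 1, 8] cursor@2
After 6 (delete_current): list=[3, 5, 6, 1, 8] cursor@3
After 7 (next): list=[3, 5, 6, 1, 8] cursor@5
After 8 (prev): list=[3, 5, 6, 1, 8] cursor@3
After 9 (prev): list=[3, 5, 6, 1, 8] cursor@3

Answer: 3 5 6 1 8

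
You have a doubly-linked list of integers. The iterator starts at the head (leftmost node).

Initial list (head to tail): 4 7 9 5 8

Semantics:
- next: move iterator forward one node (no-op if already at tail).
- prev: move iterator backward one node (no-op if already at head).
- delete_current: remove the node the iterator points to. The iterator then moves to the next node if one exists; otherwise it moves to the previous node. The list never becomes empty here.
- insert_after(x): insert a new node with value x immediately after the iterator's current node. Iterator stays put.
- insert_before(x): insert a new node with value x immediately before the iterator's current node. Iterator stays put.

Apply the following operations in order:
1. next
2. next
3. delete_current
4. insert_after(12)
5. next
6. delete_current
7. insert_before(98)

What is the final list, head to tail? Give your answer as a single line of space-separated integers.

After 1 (next): list=[4, 7, 9, 5, 8] cursor@7
After 2 (next): list=[4, 7, 9, 5, 8] cursor@9
After 3 (delete_current): list=[4, 7, 5, 8] cursor@5
After 4 (insert_after(12)): list=[4, 7, 5, 12, 8] cursor@5
After 5 (next): list=[4, 7, 5, 12, 8] cursor@12
After 6 (delete_current): list=[4, 7, 5, 8] cursor@8
After 7 (insert_before(98)): list=[4, 7, 5, 98, 8] cursor@8

Answer: 4 7 5 98 8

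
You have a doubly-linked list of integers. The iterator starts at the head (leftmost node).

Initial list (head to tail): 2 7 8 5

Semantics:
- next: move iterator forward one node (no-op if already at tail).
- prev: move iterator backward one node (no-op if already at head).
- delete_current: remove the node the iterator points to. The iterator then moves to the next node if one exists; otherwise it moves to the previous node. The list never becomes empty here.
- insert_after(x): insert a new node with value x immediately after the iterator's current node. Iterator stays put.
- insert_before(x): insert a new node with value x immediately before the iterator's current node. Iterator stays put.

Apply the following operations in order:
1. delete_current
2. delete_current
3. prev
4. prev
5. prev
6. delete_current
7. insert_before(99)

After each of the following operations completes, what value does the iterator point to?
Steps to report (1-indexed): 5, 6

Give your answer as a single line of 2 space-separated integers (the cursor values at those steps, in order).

Answer: 8 5

Derivation:
After 1 (delete_current): list=[7, 8, 5] cursor@7
After 2 (delete_current): list=[8, 5] cursor@8
After 3 (prev): list=[8, 5] cursor@8
After 4 (prev): list=[8, 5] cursor@8
After 5 (prev): list=[8, 5] cursor@8
After 6 (delete_current): list=[5] cursor@5
After 7 (insert_before(99)): list=[99, 5] cursor@5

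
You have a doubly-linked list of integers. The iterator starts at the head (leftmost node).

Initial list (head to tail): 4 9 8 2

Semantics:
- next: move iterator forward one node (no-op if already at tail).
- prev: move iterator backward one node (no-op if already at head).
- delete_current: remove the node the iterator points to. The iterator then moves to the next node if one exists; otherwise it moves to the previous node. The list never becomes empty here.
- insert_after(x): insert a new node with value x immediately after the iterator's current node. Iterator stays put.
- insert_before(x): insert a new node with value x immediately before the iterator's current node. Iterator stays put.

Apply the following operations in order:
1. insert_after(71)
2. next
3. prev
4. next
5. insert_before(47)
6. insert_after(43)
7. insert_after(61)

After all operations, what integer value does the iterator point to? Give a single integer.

Answer: 71

Derivation:
After 1 (insert_after(71)): list=[4, 71, 9, 8, 2] cursor@4
After 2 (next): list=[4, 71, 9, 8, 2] cursor@71
After 3 (prev): list=[4, 71, 9, 8, 2] cursor@4
After 4 (next): list=[4, 71, 9, 8, 2] cursor@71
After 5 (insert_before(47)): list=[4, 47, 71, 9, 8, 2] cursor@71
After 6 (insert_after(43)): list=[4, 47, 71, 43, 9, 8, 2] cursor@71
After 7 (insert_after(61)): list=[4, 47, 71, 61, 43, 9, 8, 2] cursor@71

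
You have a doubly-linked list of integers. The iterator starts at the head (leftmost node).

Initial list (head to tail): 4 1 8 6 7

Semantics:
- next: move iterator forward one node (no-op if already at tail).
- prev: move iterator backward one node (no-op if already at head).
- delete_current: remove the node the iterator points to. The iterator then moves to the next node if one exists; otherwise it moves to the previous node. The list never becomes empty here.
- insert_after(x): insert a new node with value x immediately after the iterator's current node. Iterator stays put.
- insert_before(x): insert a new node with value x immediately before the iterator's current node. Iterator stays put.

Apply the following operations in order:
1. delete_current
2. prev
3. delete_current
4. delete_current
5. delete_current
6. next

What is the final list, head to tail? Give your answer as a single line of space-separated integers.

After 1 (delete_current): list=[1, 8, 6, 7] cursor@1
After 2 (prev): list=[1, 8, 6, 7] cursor@1
After 3 (delete_current): list=[8, 6, 7] cursor@8
After 4 (delete_current): list=[6, 7] cursor@6
After 5 (delete_current): list=[7] cursor@7
After 6 (next): list=[7] cursor@7

Answer: 7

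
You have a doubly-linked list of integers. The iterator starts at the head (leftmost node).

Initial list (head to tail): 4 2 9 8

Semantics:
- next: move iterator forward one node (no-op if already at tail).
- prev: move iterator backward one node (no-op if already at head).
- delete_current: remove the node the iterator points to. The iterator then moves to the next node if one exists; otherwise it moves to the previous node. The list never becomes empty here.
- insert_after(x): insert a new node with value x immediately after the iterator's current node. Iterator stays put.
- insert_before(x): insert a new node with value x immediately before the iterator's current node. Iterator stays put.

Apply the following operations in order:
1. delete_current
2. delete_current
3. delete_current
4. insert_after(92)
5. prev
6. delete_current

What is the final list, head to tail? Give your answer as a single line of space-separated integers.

After 1 (delete_current): list=[2, 9, 8] cursor@2
After 2 (delete_current): list=[9, 8] cursor@9
After 3 (delete_current): list=[8] cursor@8
After 4 (insert_after(92)): list=[8, 92] cursor@8
After 5 (prev): list=[8, 92] cursor@8
After 6 (delete_current): list=[92] cursor@92

Answer: 92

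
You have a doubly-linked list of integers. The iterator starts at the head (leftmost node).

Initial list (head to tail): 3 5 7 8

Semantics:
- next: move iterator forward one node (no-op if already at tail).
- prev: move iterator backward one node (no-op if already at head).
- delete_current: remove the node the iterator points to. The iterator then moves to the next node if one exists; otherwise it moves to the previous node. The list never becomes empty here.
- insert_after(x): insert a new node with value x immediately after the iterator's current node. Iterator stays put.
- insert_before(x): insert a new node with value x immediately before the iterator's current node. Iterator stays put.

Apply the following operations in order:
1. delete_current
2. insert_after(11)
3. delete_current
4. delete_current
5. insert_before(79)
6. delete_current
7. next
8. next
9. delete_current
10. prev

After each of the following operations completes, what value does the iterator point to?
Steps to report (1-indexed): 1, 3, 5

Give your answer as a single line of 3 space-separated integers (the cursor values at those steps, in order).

Answer: 5 11 7

Derivation:
After 1 (delete_current): list=[5, 7, 8] cursor@5
After 2 (insert_after(11)): list=[5, 11, 7, 8] cursor@5
After 3 (delete_current): list=[11, 7, 8] cursor@11
After 4 (delete_current): list=[7, 8] cursor@7
After 5 (insert_before(79)): list=[79, 7, 8] cursor@7
After 6 (delete_current): list=[79, 8] cursor@8
After 7 (next): list=[79, 8] cursor@8
After 8 (next): list=[79, 8] cursor@8
After 9 (delete_current): list=[79] cursor@79
After 10 (prev): list=[79] cursor@79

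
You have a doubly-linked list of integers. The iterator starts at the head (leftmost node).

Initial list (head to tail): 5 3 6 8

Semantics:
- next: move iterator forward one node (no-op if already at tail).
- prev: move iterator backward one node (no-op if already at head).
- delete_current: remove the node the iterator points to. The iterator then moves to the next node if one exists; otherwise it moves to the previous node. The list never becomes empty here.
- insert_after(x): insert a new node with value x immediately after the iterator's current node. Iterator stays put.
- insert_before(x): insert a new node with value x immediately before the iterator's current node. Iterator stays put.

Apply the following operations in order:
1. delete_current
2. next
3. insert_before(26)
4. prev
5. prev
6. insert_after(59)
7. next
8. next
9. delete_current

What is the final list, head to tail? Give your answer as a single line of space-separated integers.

Answer: 3 59 6 8

Derivation:
After 1 (delete_current): list=[3, 6, 8] cursor@3
After 2 (next): list=[3, 6, 8] cursor@6
After 3 (insert_before(26)): list=[3, 26, 6, 8] cursor@6
After 4 (prev): list=[3, 26, 6, 8] cursor@26
After 5 (prev): list=[3, 26, 6, 8] cursor@3
After 6 (insert_after(59)): list=[3, 59, 26, 6, 8] cursor@3
After 7 (next): list=[3, 59, 26, 6, 8] cursor@59
After 8 (next): list=[3, 59, 26, 6, 8] cursor@26
After 9 (delete_current): list=[3, 59, 6, 8] cursor@6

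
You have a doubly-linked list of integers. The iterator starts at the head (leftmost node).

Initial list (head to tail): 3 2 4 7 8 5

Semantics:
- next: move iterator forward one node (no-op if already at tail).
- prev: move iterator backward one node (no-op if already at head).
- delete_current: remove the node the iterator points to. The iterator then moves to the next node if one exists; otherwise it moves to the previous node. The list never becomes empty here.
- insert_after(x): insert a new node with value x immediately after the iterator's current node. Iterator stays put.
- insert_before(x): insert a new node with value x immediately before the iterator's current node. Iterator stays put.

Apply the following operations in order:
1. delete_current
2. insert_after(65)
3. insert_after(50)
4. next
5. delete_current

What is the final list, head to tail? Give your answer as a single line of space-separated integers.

After 1 (delete_current): list=[2, 4, 7, 8, 5] cursor@2
After 2 (insert_after(65)): list=[2, 65, 4, 7, 8, 5] cursor@2
After 3 (insert_after(50)): list=[2, 50, 65, 4, 7, 8, 5] cursor@2
After 4 (next): list=[2, 50, 65, 4, 7, 8, 5] cursor@50
After 5 (delete_current): list=[2, 65, 4, 7, 8, 5] cursor@65

Answer: 2 65 4 7 8 5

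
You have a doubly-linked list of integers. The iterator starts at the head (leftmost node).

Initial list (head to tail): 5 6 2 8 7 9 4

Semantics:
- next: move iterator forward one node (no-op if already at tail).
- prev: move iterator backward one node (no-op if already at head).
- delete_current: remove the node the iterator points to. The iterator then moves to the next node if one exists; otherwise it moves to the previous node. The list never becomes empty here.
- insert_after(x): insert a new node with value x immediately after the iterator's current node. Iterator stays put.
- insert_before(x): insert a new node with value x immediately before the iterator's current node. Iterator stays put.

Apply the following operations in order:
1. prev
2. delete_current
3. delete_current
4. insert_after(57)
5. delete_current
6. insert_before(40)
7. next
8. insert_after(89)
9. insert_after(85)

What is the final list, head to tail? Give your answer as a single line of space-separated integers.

Answer: 40 57 8 85 89 7 9 4

Derivation:
After 1 (prev): list=[5, 6, 2, 8, 7, 9, 4] cursor@5
After 2 (delete_current): list=[6, 2, 8, 7, 9, 4] cursor@6
After 3 (delete_current): list=[2, 8, 7, 9, 4] cursor@2
After 4 (insert_after(57)): list=[2, 57, 8, 7, 9, 4] cursor@2
After 5 (delete_current): list=[57, 8, 7, 9, 4] cursor@57
After 6 (insert_before(40)): list=[40, 57, 8, 7, 9, 4] cursor@57
After 7 (next): list=[40, 57, 8, 7, 9, 4] cursor@8
After 8 (insert_after(89)): list=[40, 57, 8, 89, 7, 9, 4] cursor@8
After 9 (insert_after(85)): list=[40, 57, 8, 85, 89, 7, 9, 4] cursor@8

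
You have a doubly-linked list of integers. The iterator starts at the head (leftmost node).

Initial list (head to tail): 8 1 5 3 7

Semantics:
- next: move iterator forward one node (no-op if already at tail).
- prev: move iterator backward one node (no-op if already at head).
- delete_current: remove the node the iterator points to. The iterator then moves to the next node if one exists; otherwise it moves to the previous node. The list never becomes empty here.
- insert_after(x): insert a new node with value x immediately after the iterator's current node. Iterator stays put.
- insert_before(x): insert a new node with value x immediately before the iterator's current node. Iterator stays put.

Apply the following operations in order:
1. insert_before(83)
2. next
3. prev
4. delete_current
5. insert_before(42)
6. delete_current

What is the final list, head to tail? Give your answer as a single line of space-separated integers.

Answer: 83 42 5 3 7

Derivation:
After 1 (insert_before(83)): list=[83, 8, 1, 5, 3, 7] cursor@8
After 2 (next): list=[83, 8, 1, 5, 3, 7] cursor@1
After 3 (prev): list=[83, 8, 1, 5, 3, 7] cursor@8
After 4 (delete_current): list=[83, 1, 5, 3, 7] cursor@1
After 5 (insert_before(42)): list=[83, 42, 1, 5, 3, 7] cursor@1
After 6 (delete_current): list=[83, 42, 5, 3, 7] cursor@5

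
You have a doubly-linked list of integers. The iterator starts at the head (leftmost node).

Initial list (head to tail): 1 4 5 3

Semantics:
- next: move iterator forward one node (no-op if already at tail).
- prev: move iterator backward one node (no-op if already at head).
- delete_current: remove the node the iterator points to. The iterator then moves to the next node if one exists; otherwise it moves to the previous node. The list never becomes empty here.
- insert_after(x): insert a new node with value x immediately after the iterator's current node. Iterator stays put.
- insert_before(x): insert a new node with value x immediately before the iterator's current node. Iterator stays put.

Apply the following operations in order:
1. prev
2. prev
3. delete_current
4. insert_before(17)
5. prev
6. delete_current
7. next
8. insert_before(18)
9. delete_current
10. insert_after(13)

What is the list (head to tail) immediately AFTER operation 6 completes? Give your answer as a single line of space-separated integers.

After 1 (prev): list=[1, 4, 5, 3] cursor@1
After 2 (prev): list=[1, 4, 5, 3] cursor@1
After 3 (delete_current): list=[4, 5, 3] cursor@4
After 4 (insert_before(17)): list=[17, 4, 5, 3] cursor@4
After 5 (prev): list=[17, 4, 5, 3] cursor@17
After 6 (delete_current): list=[4, 5, 3] cursor@4

Answer: 4 5 3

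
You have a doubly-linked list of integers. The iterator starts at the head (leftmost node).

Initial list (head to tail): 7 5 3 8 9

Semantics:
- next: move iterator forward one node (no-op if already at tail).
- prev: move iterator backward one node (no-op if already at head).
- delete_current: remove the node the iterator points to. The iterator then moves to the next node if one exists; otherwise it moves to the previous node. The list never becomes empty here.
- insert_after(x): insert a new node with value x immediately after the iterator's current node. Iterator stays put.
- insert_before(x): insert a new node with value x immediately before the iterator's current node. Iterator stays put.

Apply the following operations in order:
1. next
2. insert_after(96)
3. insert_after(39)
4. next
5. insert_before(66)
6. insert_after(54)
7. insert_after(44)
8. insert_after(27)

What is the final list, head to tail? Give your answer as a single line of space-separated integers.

After 1 (next): list=[7, 5, 3, 8, 9] cursor@5
After 2 (insert_after(96)): list=[7, 5, 96, 3, 8, 9] cursor@5
After 3 (insert_after(39)): list=[7, 5, 39, 96, 3, 8, 9] cursor@5
After 4 (next): list=[7, 5, 39, 96, 3, 8, 9] cursor@39
After 5 (insert_before(66)): list=[7, 5, 66, 39, 96, 3, 8, 9] cursor@39
After 6 (insert_after(54)): list=[7, 5, 66, 39, 54, 96, 3, 8, 9] cursor@39
After 7 (insert_after(44)): list=[7, 5, 66, 39, 44, 54, 96, 3, 8, 9] cursor@39
After 8 (insert_after(27)): list=[7, 5, 66, 39, 27, 44, 54, 96, 3, 8, 9] cursor@39

Answer: 7 5 66 39 27 44 54 96 3 8 9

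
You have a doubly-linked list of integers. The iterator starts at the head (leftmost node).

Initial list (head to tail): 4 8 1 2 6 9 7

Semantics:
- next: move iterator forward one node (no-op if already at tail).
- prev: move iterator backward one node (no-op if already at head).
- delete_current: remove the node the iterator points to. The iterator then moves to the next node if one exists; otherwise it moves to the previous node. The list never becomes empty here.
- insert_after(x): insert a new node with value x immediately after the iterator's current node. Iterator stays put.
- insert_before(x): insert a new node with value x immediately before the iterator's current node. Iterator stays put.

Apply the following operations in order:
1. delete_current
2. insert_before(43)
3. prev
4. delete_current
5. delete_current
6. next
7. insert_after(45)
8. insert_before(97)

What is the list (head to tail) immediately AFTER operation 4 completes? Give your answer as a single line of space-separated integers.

After 1 (delete_current): list=[8, 1, 2, 6, 9, 7] cursor@8
After 2 (insert_before(43)): list=[43, 8, 1, 2, 6, 9, 7] cursor@8
After 3 (prev): list=[43, 8, 1, 2, 6, 9, 7] cursor@43
After 4 (delete_current): list=[8, 1, 2, 6, 9, 7] cursor@8

Answer: 8 1 2 6 9 7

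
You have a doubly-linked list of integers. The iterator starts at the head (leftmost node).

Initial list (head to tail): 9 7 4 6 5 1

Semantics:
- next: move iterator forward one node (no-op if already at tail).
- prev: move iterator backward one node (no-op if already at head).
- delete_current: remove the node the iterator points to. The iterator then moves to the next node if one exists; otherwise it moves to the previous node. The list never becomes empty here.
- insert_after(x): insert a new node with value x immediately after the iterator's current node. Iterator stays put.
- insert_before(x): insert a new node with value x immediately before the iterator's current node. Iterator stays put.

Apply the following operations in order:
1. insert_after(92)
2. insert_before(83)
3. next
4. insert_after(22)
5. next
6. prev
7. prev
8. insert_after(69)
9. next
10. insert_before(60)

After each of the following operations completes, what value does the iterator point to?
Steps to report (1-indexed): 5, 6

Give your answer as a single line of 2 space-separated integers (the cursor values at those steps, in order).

Answer: 22 92

Derivation:
After 1 (insert_after(92)): list=[9, 92, 7, 4, 6, 5, 1] cursor@9
After 2 (insert_before(83)): list=[83, 9, 92, 7, 4, 6, 5, 1] cursor@9
After 3 (next): list=[83, 9, 92, 7, 4, 6, 5, 1] cursor@92
After 4 (insert_after(22)): list=[83, 9, 92, 22, 7, 4, 6, 5, 1] cursor@92
After 5 (next): list=[83, 9, 92, 22, 7, 4, 6, 5, 1] cursor@22
After 6 (prev): list=[83, 9, 92, 22, 7, 4, 6, 5, 1] cursor@92
After 7 (prev): list=[83, 9, 92, 22, 7, 4, 6, 5, 1] cursor@9
After 8 (insert_after(69)): list=[83, 9, 69, 92, 22, 7, 4, 6, 5, 1] cursor@9
After 9 (next): list=[83, 9, 69, 92, 22, 7, 4, 6, 5, 1] cursor@69
After 10 (insert_before(60)): list=[83, 9, 60, 69, 92, 22, 7, 4, 6, 5, 1] cursor@69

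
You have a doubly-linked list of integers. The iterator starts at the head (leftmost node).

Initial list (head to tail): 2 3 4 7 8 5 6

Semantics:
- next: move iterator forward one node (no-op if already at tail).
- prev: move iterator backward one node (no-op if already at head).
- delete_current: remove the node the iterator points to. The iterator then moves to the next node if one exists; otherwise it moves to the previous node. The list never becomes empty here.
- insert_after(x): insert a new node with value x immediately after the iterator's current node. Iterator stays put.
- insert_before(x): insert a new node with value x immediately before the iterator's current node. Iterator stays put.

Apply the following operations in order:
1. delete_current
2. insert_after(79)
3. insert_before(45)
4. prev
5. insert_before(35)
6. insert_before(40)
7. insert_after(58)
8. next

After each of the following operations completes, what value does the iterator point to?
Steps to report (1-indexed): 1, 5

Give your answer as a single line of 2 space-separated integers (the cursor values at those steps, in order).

After 1 (delete_current): list=[3, 4, 7, 8, 5, 6] cursor@3
After 2 (insert_after(79)): list=[3, 79, 4, 7, 8, 5, 6] cursor@3
After 3 (insert_before(45)): list=[45, 3, 79, 4, 7, 8, 5, 6] cursor@3
After 4 (prev): list=[45, 3, 79, 4, 7, 8, 5, 6] cursor@45
After 5 (insert_before(35)): list=[35, 45, 3, 79, 4, 7, 8, 5, 6] cursor@45
After 6 (insert_before(40)): list=[35, 40, 45, 3, 79, 4, 7, 8, 5, 6] cursor@45
After 7 (insert_after(58)): list=[35, 40, 45, 58, 3, 79, 4, 7, 8, 5, 6] cursor@45
After 8 (next): list=[35, 40, 45, 58, 3, 79, 4, 7, 8, 5, 6] cursor@58

Answer: 3 45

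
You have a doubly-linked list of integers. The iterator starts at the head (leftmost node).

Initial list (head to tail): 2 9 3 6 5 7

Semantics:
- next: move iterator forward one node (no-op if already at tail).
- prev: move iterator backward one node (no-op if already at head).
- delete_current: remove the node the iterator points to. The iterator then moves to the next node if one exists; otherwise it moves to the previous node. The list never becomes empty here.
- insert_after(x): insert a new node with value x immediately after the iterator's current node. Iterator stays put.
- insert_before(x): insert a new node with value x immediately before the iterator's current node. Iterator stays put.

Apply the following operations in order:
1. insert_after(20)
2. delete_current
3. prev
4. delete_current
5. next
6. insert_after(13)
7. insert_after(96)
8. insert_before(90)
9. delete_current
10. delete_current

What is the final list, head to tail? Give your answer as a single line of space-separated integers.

After 1 (insert_after(20)): list=[2, 20, 9, 3, 6, 5, 7] cursor@2
After 2 (delete_current): list=[20, 9, 3, 6, 5, 7] cursor@20
After 3 (prev): list=[20, 9, 3, 6, 5, 7] cursor@20
After 4 (delete_current): list=[9, 3, 6, 5, 7] cursor@9
After 5 (next): list=[9, 3, 6, 5, 7] cursor@3
After 6 (insert_after(13)): list=[9, 3, 13, 6, 5, 7] cursor@3
After 7 (insert_after(96)): list=[9, 3, 96, 13, 6, 5, 7] cursor@3
After 8 (insert_before(90)): list=[9, 90, 3, 96, 13, 6, 5, 7] cursor@3
After 9 (delete_current): list=[9, 90, 96, 13, 6, 5, 7] cursor@96
After 10 (delete_current): list=[9, 90, 13, 6, 5, 7] cursor@13

Answer: 9 90 13 6 5 7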